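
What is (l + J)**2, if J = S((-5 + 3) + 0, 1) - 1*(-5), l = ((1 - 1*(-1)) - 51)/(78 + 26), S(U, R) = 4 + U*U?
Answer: 1697809/10816 ≈ 156.97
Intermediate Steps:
S(U, R) = 4 + U**2
l = -49/104 (l = ((1 + 1) - 51)/104 = (2 - 51)*(1/104) = -49*1/104 = -49/104 ≈ -0.47115)
J = 13 (J = (4 + ((-5 + 3) + 0)**2) - 1*(-5) = (4 + (-2 + 0)**2) + 5 = (4 + (-2)**2) + 5 = (4 + 4) + 5 = 8 + 5 = 13)
(l + J)**2 = (-49/104 + 13)**2 = (1303/104)**2 = 1697809/10816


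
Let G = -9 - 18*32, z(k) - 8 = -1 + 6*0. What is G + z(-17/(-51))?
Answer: -578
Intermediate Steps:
z(k) = 7 (z(k) = 8 + (-1 + 6*0) = 8 + (-1 + 0) = 8 - 1 = 7)
G = -585 (G = -9 - 576 = -585)
G + z(-17/(-51)) = -585 + 7 = -578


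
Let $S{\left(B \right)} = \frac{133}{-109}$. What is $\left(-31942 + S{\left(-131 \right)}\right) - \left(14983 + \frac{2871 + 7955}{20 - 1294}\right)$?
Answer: $- \frac{3257638229}{69433} \approx -46918.0$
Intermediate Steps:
$S{\left(B \right)} = - \frac{133}{109}$ ($S{\left(B \right)} = 133 \left(- \frac{1}{109}\right) = - \frac{133}{109}$)
$\left(-31942 + S{\left(-131 \right)}\right) - \left(14983 + \frac{2871 + 7955}{20 - 1294}\right) = \left(-31942 - \frac{133}{109}\right) - \left(14983 + \frac{2871 + 7955}{20 - 1294}\right) = - \frac{3481811}{109} - \left(14983 + \frac{10826}{-1274}\right) = - \frac{3481811}{109} - \left(14983 + 10826 \left(- \frac{1}{1274}\right)\right) = - \frac{3481811}{109} - \frac{9538758}{637} = - \frac{3257638229}{69433}$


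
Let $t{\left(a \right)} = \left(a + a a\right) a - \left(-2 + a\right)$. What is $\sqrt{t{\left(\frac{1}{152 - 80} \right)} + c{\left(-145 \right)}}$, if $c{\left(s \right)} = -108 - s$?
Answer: $\frac{\sqrt{29103122}}{864} \approx 6.2439$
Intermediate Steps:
$t{\left(a \right)} = 2 - a + a \left(a + a^{2}\right)$ ($t{\left(a \right)} = \left(a + a^{2}\right) a - \left(-2 + a\right) = a \left(a + a^{2}\right) - \left(-2 + a\right) = 2 - a + a \left(a + a^{2}\right)$)
$\sqrt{t{\left(\frac{1}{152 - 80} \right)} + c{\left(-145 \right)}} = \sqrt{\left(2 + \left(\frac{1}{152 - 80}\right)^{2} + \left(\frac{1}{152 - 80}\right)^{3} - \frac{1}{152 - 80}\right) - -37} = \sqrt{\left(2 + \left(\frac{1}{72}\right)^{2} + \left(\frac{1}{72}\right)^{3} - \frac{1}{72}\right) + \left(-108 + 145\right)} = \sqrt{\left(2 + \left(\frac{1}{72}\right)^{2} + \left(\frac{1}{72}\right)^{3} - \frac{1}{72}\right) + 37} = \sqrt{\left(2 + \frac{1}{5184} + \frac{1}{373248} - \frac{1}{72}\right) + 37} = \sqrt{\frac{741385}{373248} + 37} = \sqrt{\frac{14551561}{373248}} = \frac{\sqrt{29103122}}{864}$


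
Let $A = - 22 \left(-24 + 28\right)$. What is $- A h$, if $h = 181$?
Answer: $15928$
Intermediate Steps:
$A = -88$ ($A = \left(-22\right) 4 = -88$)
$- A h = - \left(-88\right) 181 = \left(-1\right) \left(-15928\right) = 15928$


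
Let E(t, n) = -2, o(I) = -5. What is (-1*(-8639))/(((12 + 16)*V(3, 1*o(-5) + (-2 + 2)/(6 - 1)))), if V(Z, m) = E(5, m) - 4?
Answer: -8639/168 ≈ -51.423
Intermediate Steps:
V(Z, m) = -6 (V(Z, m) = -2 - 4 = -6)
(-1*(-8639))/(((12 + 16)*V(3, 1*o(-5) + (-2 + 2)/(6 - 1)))) = (-1*(-8639))/(((12 + 16)*(-6))) = 8639/((28*(-6))) = 8639/(-168) = 8639*(-1/168) = -8639/168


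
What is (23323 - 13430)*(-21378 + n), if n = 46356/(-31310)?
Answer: -3311145232824/15655 ≈ -2.1151e+8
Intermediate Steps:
n = -23178/15655 (n = 46356*(-1/31310) = -23178/15655 ≈ -1.4805)
(23323 - 13430)*(-21378 + n) = (23323 - 13430)*(-21378 - 23178/15655) = 9893*(-334695768/15655) = -3311145232824/15655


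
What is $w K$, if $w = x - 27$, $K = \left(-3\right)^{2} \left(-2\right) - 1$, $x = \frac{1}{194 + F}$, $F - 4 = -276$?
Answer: $\frac{40033}{78} \approx 513.24$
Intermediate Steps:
$F = -272$ ($F = 4 - 276 = -272$)
$x = - \frac{1}{78}$ ($x = \frac{1}{194 - 272} = \frac{1}{-78} = - \frac{1}{78} \approx -0.012821$)
$K = -19$ ($K = 9 \left(-2\right) - 1 = -18 - 1 = -19$)
$w = - \frac{2107}{78}$ ($w = - \frac{1}{78} - 27 = - \frac{2107}{78} \approx -27.013$)
$w K = \left(- \frac{2107}{78}\right) \left(-19\right) = \frac{40033}{78}$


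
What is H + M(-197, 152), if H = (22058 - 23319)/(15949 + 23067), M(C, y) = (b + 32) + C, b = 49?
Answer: -4527117/39016 ≈ -116.03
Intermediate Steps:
M(C, y) = 81 + C (M(C, y) = (49 + 32) + C = 81 + C)
H = -1261/39016 ≈ -0.032320
H + M(-197, 152) = -1261/39016 + (81 - 197) = -1261/39016 - 116 = -4527117/39016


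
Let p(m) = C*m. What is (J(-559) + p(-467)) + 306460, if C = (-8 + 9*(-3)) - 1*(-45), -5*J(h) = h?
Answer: 1509509/5 ≈ 3.0190e+5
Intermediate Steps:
J(h) = -h/5
C = 10 (C = (-8 - 27) + 45 = -35 + 45 = 10)
p(m) = 10*m
(J(-559) + p(-467)) + 306460 = (-⅕*(-559) + 10*(-467)) + 306460 = (559/5 - 4670) + 306460 = -22791/5 + 306460 = 1509509/5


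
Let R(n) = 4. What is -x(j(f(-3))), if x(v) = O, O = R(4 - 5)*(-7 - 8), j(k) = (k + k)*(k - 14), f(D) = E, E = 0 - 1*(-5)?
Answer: 60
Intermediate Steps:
E = 5 (E = 0 + 5 = 5)
f(D) = 5
j(k) = 2*k*(-14 + k) (j(k) = (2*k)*(-14 + k) = 2*k*(-14 + k))
O = -60 (O = 4*(-7 - 8) = 4*(-15) = -60)
x(v) = -60
-x(j(f(-3))) = -1*(-60) = 60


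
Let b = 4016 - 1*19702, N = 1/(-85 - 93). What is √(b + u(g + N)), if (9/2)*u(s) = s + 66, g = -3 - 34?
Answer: 5*I*√44711197/267 ≈ 125.22*I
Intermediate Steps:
g = -37
N = -1/178 (N = 1/(-178) = -1/178 ≈ -0.0056180)
u(s) = 44/3 + 2*s/9 (u(s) = 2*(s + 66)/9 = 2*(66 + s)/9 = 44/3 + 2*s/9)
b = -15686 (b = 4016 - 19702 = -15686)
√(b + u(g + N)) = √(-15686 + (44/3 + 2*(-37 - 1/178)/9)) = √(-15686 + (44/3 + (2/9)*(-6587/178))) = √(-15686 + (44/3 - 6587/801)) = √(-15686 + 5161/801) = √(-12559325/801) = 5*I*√44711197/267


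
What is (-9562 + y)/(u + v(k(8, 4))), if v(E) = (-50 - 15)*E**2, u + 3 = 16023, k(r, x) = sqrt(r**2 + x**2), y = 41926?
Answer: 8091/2705 ≈ 2.9911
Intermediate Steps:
u = 16020 (u = -3 + 16023 = 16020)
v(E) = -65*E**2
(-9562 + y)/(u + v(k(8, 4))) = (-9562 + 41926)/(16020 - 65*(sqrt(8**2 + 4**2))**2) = 32364/(16020 - 65*(sqrt(64 + 16))**2) = 32364/(16020 - 65*(sqrt(80))**2) = 32364/(16020 - 65*(4*sqrt(5))**2) = 32364/(16020 - 65*80) = 32364/(16020 - 5200) = 32364/10820 = 32364*(1/10820) = 8091/2705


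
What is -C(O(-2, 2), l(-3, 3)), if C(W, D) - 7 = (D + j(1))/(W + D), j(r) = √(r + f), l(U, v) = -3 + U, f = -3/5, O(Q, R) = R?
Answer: -17/2 + √10/20 ≈ -8.3419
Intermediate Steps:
f = -⅗ (f = -3*⅕ = -⅗ ≈ -0.60000)
j(r) = √(-⅗ + r) (j(r) = √(r - ⅗) = √(-⅗ + r))
C(W, D) = 7 + (D + √10/5)/(D + W) (C(W, D) = 7 + (D + √(-15 + 25*1)/5)/(W + D) = 7 + (D + √(-15 + 25)/5)/(D + W) = 7 + (D + √10/5)/(D + W))
-C(O(-2, 2), l(-3, 3)) = -(7*2 + 8*(-3 - 3) + √10/5)/((-3 - 3) + 2) = -(14 + 8*(-6) + √10/5)/(-6 + 2) = -(14 - 48 + √10/5)/(-4) = -(-1)*(-34 + √10/5)/4 = -(17/2 - √10/20) = -17/2 + √10/20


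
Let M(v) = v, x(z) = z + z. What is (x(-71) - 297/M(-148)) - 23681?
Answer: -3525507/148 ≈ -23821.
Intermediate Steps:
x(z) = 2*z
(x(-71) - 297/M(-148)) - 23681 = (2*(-71) - 297/(-148)) - 23681 = (-142 - 297*(-1/148)) - 23681 = (-142 + 297/148) - 23681 = -20719/148 - 23681 = -3525507/148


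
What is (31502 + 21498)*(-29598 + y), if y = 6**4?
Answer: -1500006000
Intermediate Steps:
y = 1296
(31502 + 21498)*(-29598 + y) = (31502 + 21498)*(-29598 + 1296) = 53000*(-28302) = -1500006000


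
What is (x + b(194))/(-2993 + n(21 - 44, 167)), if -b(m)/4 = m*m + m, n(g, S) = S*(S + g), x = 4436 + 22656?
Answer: -124228/21055 ≈ -5.9002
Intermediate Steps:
x = 27092
b(m) = -4*m - 4*m**2 (b(m) = -4*(m*m + m) = -4*(m**2 + m) = -4*(m + m**2) = -4*m - 4*m**2)
(x + b(194))/(-2993 + n(21 - 44, 167)) = (27092 - 4*194*(1 + 194))/(-2993 + 167*(167 + (21 - 44))) = (27092 - 4*194*195)/(-2993 + 167*(167 - 23)) = (27092 - 151320)/(-2993 + 167*144) = -124228/(-2993 + 24048) = -124228/21055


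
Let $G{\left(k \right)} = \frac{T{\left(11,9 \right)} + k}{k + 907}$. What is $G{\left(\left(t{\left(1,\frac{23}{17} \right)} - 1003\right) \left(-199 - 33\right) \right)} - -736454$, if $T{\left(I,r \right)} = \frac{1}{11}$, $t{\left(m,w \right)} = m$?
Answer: $\frac{1890539627879}{2567081} \approx 7.3646 \cdot 10^{5}$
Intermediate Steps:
$T{\left(I,r \right)} = \frac{1}{11}$
$G{\left(k \right)} = \frac{\frac{1}{11} + k}{907 + k}$ ($G{\left(k \right)} = \frac{\frac{1}{11} + k}{k + 907} = \frac{\frac{1}{11} + k}{907 + k}$)
$G{\left(\left(t{\left(1,\frac{23}{17} \right)} - 1003\right) \left(-199 - 33\right) \right)} - -736454 = \frac{\frac{1}{11} + \left(1 - 1003\right) \left(-199 - 33\right)}{907 + \left(1 - 1003\right) \left(-199 - 33\right)} - -736454 = \frac{\frac{1}{11} - -232464}{907 - -232464} + 736454 = \frac{\frac{1}{11} + 232464}{907 + 232464} + 736454 = \frac{1}{233371} \cdot \frac{2557105}{11} + 736454 = \frac{2557105}{2567081} + 736454 = \frac{1890539627879}{2567081}$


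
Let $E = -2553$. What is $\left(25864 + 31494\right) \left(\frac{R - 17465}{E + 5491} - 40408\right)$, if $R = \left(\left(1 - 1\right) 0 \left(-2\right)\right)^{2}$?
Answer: $- \frac{3405234590751}{1469} \approx -2.3181 \cdot 10^{9}$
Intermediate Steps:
$R = 0$ ($R = \left(\left(1 - 1\right) 0 \left(-2\right)\right)^{2} = \left(0 \cdot 0 \left(-2\right)\right)^{2} = \left(0 \left(-2\right)\right)^{2} = 0^{2} = 0$)
$\left(25864 + 31494\right) \left(\frac{R - 17465}{E + 5491} - 40408\right) = \left(25864 + 31494\right) \left(\frac{0 - 17465}{-2553 + 5491} - 40408\right) = 57358 \left(- \frac{17465}{2938} - 40408\right) = 57358 \left(- \frac{118736169}{2938}\right) = - \frac{3405234590751}{1469}$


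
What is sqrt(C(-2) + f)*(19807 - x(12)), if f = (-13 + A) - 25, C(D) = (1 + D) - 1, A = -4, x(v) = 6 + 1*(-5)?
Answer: 39612*I*sqrt(11) ≈ 1.3138e+5*I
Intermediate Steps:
x(v) = 1 (x(v) = 6 - 5 = 1)
C(D) = D
f = -42 (f = (-13 - 4) - 25 = -17 - 25 = -42)
sqrt(C(-2) + f)*(19807 - x(12)) = sqrt(-2 - 42)*(19807 - 1*1) = sqrt(-44)*(19807 - 1) = (2*I*sqrt(11))*19806 = 39612*I*sqrt(11)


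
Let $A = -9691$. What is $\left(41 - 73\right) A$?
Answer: $310112$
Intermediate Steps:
$\left(41 - 73\right) A = \left(41 - 73\right) \left(-9691\right) = \left(-32\right) \left(-9691\right) = 310112$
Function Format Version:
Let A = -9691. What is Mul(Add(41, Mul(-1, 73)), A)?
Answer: 310112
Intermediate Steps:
Mul(Add(41, Mul(-1, 73)), A) = Mul(Add(41, Mul(-1, 73)), -9691) = Mul(Add(41, -73), -9691) = Mul(-32, -9691) = 310112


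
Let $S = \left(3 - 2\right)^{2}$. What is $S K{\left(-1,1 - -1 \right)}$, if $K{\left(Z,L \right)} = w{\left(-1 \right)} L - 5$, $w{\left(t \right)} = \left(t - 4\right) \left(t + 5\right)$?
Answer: $-45$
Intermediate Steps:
$w{\left(t \right)} = \left(-4 + t\right) \left(5 + t\right)$
$K{\left(Z,L \right)} = -5 - 20 L$ ($K{\left(Z,L \right)} = \left(-20 - 1 + \left(-1\right)^{2}\right) L - 5 = \left(-20 - 1 + 1\right) L - 5 = - 20 L - 5 = -5 - 20 L$)
$S = 1$ ($S = 1^{2} = 1$)
$S K{\left(-1,1 - -1 \right)} = 1 \left(-5 - 20 \left(1 - -1\right)\right) = 1 \left(-5 - 20 \left(1 + 1\right)\right) = 1 \left(-5 - 40\right) = 1 \left(-45\right) = -45$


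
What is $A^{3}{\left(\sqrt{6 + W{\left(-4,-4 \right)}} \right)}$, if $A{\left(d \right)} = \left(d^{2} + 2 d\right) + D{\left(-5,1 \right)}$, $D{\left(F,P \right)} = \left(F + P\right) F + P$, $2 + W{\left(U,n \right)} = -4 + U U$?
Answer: $91125$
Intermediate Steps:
$W{\left(U,n \right)} = -6 + U^{2}$ ($W{\left(U,n \right)} = -2 + \left(-4 + U U\right) = -2 + \left(-4 + U^{2}\right) = -6 + U^{2}$)
$D{\left(F,P \right)} = P + F \left(F + P\right)$ ($D{\left(F,P \right)} = F \left(F + P\right) + P = P + F \left(F + P\right)$)
$A{\left(d \right)} = 21 + d^{2} + 2 d$ ($A{\left(d \right)} = \left(d^{2} + 2 d\right) + \left(1 + \left(-5\right)^{2} - 5\right) = \left(d^{2} + 2 d\right) + \left(1 + 25 - 5\right) = \left(d^{2} + 2 d\right) + 21 = 21 + d^{2} + 2 d$)
$A^{3}{\left(\sqrt{6 + W{\left(-4,-4 \right)}} \right)} = \left(21 + \left(\sqrt{6 - \left(6 - \left(-4\right)^{2}\right)}\right)^{2} + 2 \sqrt{6 - \left(6 - \left(-4\right)^{2}\right)}\right)^{3} = \left(21 + \left(\sqrt{6 + \left(-6 + 16\right)}\right)^{2} + 2 \sqrt{6 + \left(-6 + 16\right)}\right)^{3} = \left(21 + \left(\sqrt{6 + 10}\right)^{2} + 2 \sqrt{6 + 10}\right)^{3} = \left(21 + \left(\sqrt{16}\right)^{2} + 2 \sqrt{16}\right)^{3} = \left(21 + 4^{2} + 2 \cdot 4\right)^{3} = \left(21 + 16 + 8\right)^{3} = 45^{3} = 91125$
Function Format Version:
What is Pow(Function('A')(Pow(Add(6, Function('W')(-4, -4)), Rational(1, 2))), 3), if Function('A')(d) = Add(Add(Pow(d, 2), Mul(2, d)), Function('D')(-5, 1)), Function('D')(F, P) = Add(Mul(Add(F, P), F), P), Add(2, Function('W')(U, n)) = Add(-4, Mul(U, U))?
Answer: 91125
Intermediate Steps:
Function('W')(U, n) = Add(-6, Pow(U, 2)) (Function('W')(U, n) = Add(-2, Add(-4, Mul(U, U))) = Add(-2, Add(-4, Pow(U, 2))) = Add(-6, Pow(U, 2)))
Function('D')(F, P) = Add(P, Mul(F, Add(F, P))) (Function('D')(F, P) = Add(Mul(F, Add(F, P)), P) = Add(P, Mul(F, Add(F, P))))
Function('A')(d) = Add(21, Pow(d, 2), Mul(2, d)) (Function('A')(d) = Add(Add(Pow(d, 2), Mul(2, d)), Add(1, Pow(-5, 2), Mul(-5, 1))) = Add(Add(Pow(d, 2), Mul(2, d)), Add(1, 25, -5)) = Add(Add(Pow(d, 2), Mul(2, d)), 21) = Add(21, Pow(d, 2), Mul(2, d)))
Pow(Function('A')(Pow(Add(6, Function('W')(-4, -4)), Rational(1, 2))), 3) = Pow(Add(21, Pow(Pow(Add(6, Add(-6, Pow(-4, 2))), Rational(1, 2)), 2), Mul(2, Pow(Add(6, Add(-6, Pow(-4, 2))), Rational(1, 2)))), 3) = Pow(Add(21, Pow(Pow(Add(6, Add(-6, 16)), Rational(1, 2)), 2), Mul(2, Pow(Add(6, Add(-6, 16)), Rational(1, 2)))), 3) = Pow(Add(21, Pow(Pow(Add(6, 10), Rational(1, 2)), 2), Mul(2, Pow(Add(6, 10), Rational(1, 2)))), 3) = Pow(Add(21, Pow(Pow(16, Rational(1, 2)), 2), Mul(2, Pow(16, Rational(1, 2)))), 3) = Pow(Add(21, Pow(4, 2), Mul(2, 4)), 3) = Pow(Add(21, 16, 8), 3) = Pow(45, 3) = 91125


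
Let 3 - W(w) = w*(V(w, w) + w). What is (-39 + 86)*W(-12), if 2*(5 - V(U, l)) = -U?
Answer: -7191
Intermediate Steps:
V(U, l) = 5 + U/2 (V(U, l) = 5 - (-1)*U/2 = 5 + U/2)
W(w) = 3 - w*(5 + 3*w/2) (W(w) = 3 - w*((5 + w/2) + w) = 3 - w*(5 + 3*w/2))
(-39 + 86)*W(-12) = (-39 + 86)*(3 - 5*(-12) - 3/2*(-12)**2) = 47*(3 + 60 - 3/2*144) = 47*(3 + 60 - 216) = 47*(-153) = -7191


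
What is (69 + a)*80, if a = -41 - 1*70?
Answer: -3360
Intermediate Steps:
a = -111 (a = -41 - 70 = -111)
(69 + a)*80 = (69 - 111)*80 = -42*80 = -3360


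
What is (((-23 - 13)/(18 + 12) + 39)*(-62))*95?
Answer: -222642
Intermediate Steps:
(((-23 - 13)/(18 + 12) + 39)*(-62))*95 = ((-36/30 + 39)*(-62))*95 = ((-36*1/30 + 39)*(-62))*95 = ((-6/5 + 39)*(-62))*95 = ((189/5)*(-62))*95 = -11718/5*95 = -222642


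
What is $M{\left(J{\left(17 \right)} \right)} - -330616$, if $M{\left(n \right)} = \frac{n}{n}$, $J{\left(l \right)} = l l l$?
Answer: $330617$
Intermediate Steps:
$J{\left(l \right)} = l^{3}$ ($J{\left(l \right)} = l^{2} l = l^{3}$)
$M{\left(n \right)} = 1$
$M{\left(J{\left(17 \right)} \right)} - -330616 = 1 - -330616 = 1 + 330616 = 330617$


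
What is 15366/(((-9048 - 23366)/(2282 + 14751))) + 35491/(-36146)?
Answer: -4730804829331/585818222 ≈ -8075.5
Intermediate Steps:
15366/(((-9048 - 23366)/(2282 + 14751))) + 35491/(-36146) = 15366/((-32414/17033)) + 35491*(-1/36146) = 15366/((-32414*1/17033)) - 35491/36146 = 15366/(-32414/17033) - 35491/36146 = 15366*(-17033/32414) - 35491/36146 = -130864539/16207 - 35491/36146 = -4730804829331/585818222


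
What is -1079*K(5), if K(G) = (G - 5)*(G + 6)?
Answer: 0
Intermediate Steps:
K(G) = (-5 + G)*(6 + G)
-1079*K(5) = -1079*(-30 + 5 + 5²) = -1079*(-30 + 5 + 25) = -1079*0 = 0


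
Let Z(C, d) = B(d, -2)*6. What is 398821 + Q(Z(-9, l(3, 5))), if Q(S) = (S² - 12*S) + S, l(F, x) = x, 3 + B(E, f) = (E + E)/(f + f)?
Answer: 400273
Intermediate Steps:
B(E, f) = -3 + E/f (B(E, f) = -3 + (E + E)/(f + f) = -3 + (2*E)/((2*f)) = -3 + (2*E)*(1/(2*f)) = -3 + E/f)
Z(C, d) = -18 - 3*d (Z(C, d) = (-3 + d/(-2))*6 = (-3 + d*(-½))*6 = (-3 - d/2)*6 = -18 - 3*d)
Q(S) = S² - 11*S
398821 + Q(Z(-9, l(3, 5))) = 398821 + (-18 - 3*5)*(-11 + (-18 - 3*5)) = 398821 + (-18 - 15)*(-11 + (-18 - 15)) = 398821 - 33*(-11 - 33) = 398821 - 33*(-44) = 398821 + 1452 = 400273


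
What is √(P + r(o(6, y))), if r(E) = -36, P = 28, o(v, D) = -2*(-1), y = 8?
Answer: 2*I*√2 ≈ 2.8284*I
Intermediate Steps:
o(v, D) = 2
√(P + r(o(6, y))) = √(28 - 36) = √(-8) = 2*I*√2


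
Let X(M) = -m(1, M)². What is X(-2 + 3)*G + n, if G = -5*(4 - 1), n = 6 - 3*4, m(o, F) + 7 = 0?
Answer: 729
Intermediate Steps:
m(o, F) = -7 (m(o, F) = -7 + 0 = -7)
n = -6 (n = 6 - 12 = -6)
G = -15 (G = -5*3 = -15)
X(M) = -49 (X(M) = -1*(-7)² = -1*49 = -49)
X(-2 + 3)*G + n = -49*(-15) - 6 = 735 - 6 = 729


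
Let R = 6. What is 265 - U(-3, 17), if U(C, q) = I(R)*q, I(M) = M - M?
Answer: 265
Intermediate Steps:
I(M) = 0
U(C, q) = 0 (U(C, q) = 0*q = 0)
265 - U(-3, 17) = 265 - 1*0 = 265 + 0 = 265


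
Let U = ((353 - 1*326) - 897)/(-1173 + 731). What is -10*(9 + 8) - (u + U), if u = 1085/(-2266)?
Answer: -85879545/500786 ≈ -171.49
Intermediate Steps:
U = 435/221 (U = ((353 - 326) - 897)/(-442) = (27 - 897)*(-1/442) = -870*(-1/442) = 435/221 ≈ 1.9683)
u = -1085/2266 (u = 1085*(-1/2266) = -1085/2266 ≈ -0.47882)
-10*(9 + 8) - (u + U) = -10*(9 + 8) - (-1085/2266 + 435/221) = -10*17 - 1*745925/500786 = -170 - 745925/500786 = -85879545/500786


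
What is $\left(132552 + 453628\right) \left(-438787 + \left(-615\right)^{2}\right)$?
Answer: $-35500233160$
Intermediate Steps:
$\left(132552 + 453628\right) \left(-438787 + \left(-615\right)^{2}\right) = 586180 \left(-438787 + 378225\right) = 586180 \left(-60562\right) = -35500233160$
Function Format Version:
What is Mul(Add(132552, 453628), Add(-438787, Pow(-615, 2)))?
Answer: -35500233160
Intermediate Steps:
Mul(Add(132552, 453628), Add(-438787, Pow(-615, 2))) = Mul(586180, Add(-438787, 378225)) = Mul(586180, -60562) = -35500233160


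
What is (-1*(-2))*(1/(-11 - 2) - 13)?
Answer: -340/13 ≈ -26.154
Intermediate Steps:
(-1*(-2))*(1/(-11 - 2) - 13) = 2*(1/(-13) - 13) = 2*(-1/13 - 13) = 2*(-170/13) = -340/13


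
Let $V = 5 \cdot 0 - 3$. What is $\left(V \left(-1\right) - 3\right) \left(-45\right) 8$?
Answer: $0$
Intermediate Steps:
$V = -3$ ($V = 0 - 3 = -3$)
$\left(V \left(-1\right) - 3\right) \left(-45\right) 8 = \left(\left(-3\right) \left(-1\right) - 3\right) \left(-45\right) 8 = \left(3 - 3\right) \left(-45\right) 8 = 0 \left(-45\right) 8 = 0 \cdot 8 = 0$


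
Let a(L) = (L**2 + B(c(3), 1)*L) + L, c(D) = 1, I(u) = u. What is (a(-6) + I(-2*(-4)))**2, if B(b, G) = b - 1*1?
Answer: 1444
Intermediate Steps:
B(b, G) = -1 + b (B(b, G) = b - 1 = -1 + b)
a(L) = L + L**2 (a(L) = (L**2 + (-1 + 1)*L) + L = (L**2 + 0*L) + L = (L**2 + 0) + L = L**2 + L = L + L**2)
(a(-6) + I(-2*(-4)))**2 = (-6*(1 - 6) - 2*(-4))**2 = (-6*(-5) + 8)**2 = (30 + 8)**2 = 38**2 = 1444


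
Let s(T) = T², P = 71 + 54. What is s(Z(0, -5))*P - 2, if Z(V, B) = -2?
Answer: 498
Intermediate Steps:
P = 125
s(Z(0, -5))*P - 2 = (-2)²*125 - 2 = 4*125 - 2 = 500 - 2 = 498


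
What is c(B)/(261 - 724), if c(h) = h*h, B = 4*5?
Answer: -400/463 ≈ -0.86393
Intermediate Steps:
B = 20
c(h) = h²
c(B)/(261 - 724) = 20²/(261 - 724) = 400/(-463) = 400*(-1/463) = -400/463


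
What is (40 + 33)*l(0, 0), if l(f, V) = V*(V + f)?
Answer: 0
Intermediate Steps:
(40 + 33)*l(0, 0) = (40 + 33)*(0*(0 + 0)) = 73*(0*0) = 73*0 = 0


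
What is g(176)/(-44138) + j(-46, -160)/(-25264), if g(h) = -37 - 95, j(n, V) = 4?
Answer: 394787/139387804 ≈ 0.0028323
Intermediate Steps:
g(h) = -132
g(176)/(-44138) + j(-46, -160)/(-25264) = -132/(-44138) + 4/(-25264) = -132*(-1/44138) + 4*(-1/25264) = 66/22069 - 1/6316 = 394787/139387804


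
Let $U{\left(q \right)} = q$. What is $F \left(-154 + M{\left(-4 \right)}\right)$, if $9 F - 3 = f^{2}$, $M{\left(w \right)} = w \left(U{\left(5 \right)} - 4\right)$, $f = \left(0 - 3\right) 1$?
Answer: $- \frac{632}{3} \approx -210.67$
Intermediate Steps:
$f = -3$ ($f = \left(-3\right) 1 = -3$)
$M{\left(w \right)} = w$ ($M{\left(w \right)} = w \left(5 - 4\right) = w 1 = w$)
$F = \frac{4}{3}$ ($F = \frac{1}{3} + \frac{\left(-3\right)^{2}}{9} = \frac{1}{3} + \frac{1}{9} \cdot 9 = \frac{1}{3} + 1 = \frac{4}{3} \approx 1.3333$)
$F \left(-154 + M{\left(-4 \right)}\right) = \frac{4 \left(-154 - 4\right)}{3} = \frac{4}{3} \left(-158\right) = - \frac{632}{3}$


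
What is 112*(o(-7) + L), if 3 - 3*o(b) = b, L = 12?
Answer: 5152/3 ≈ 1717.3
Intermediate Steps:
o(b) = 1 - b/3
112*(o(-7) + L) = 112*((1 - ⅓*(-7)) + 12) = 112*((1 + 7/3) + 12) = 112*(10/3 + 12) = 112*(46/3) = 5152/3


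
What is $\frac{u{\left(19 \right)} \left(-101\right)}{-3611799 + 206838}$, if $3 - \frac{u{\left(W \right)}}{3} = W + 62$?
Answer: $- \frac{2626}{378329} \approx -0.0069411$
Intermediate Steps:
$u{\left(W \right)} = -177 - 3 W$ ($u{\left(W \right)} = 9 - 3 \left(W + 62\right) = 9 - 3 \left(62 + W\right) = 9 - \left(186 + 3 W\right) = -177 - 3 W$)
$\frac{u{\left(19 \right)} \left(-101\right)}{-3611799 + 206838} = \frac{\left(-177 - 57\right) \left(-101\right)}{-3611799 + 206838} = \frac{\left(-177 - 57\right) \left(-101\right)}{-3404961} = \left(-234\right) \left(-101\right) \left(- \frac{1}{3404961}\right) = 23634 \left(- \frac{1}{3404961}\right) = - \frac{2626}{378329}$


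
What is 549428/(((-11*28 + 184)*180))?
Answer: -137357/5580 ≈ -24.616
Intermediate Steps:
549428/(((-11*28 + 184)*180)) = 549428/(((-308 + 184)*180)) = 549428/((-124*180)) = 549428/(-22320) = 549428*(-1/22320) = -137357/5580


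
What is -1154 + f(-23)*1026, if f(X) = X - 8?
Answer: -32960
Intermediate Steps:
f(X) = -8 + X
-1154 + f(-23)*1026 = -1154 + (-8 - 23)*1026 = -1154 - 31*1026 = -1154 - 31806 = -32960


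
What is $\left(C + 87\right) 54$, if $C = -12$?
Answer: $4050$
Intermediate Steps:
$\left(C + 87\right) 54 = \left(-12 + 87\right) 54 = 75 \cdot 54 = 4050$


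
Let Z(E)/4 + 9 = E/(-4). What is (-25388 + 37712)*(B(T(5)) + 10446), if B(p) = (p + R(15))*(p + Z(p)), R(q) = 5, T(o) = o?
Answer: 124299864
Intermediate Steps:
Z(E) = -36 - E (Z(E) = -36 + 4*(E/(-4)) = -36 + 4*(E*(-¼)) = -36 + 4*(-E/4) = -36 - E)
B(p) = -180 - 36*p (B(p) = (p + 5)*(p + (-36 - p)) = (5 + p)*(-36) = -180 - 36*p)
(-25388 + 37712)*(B(T(5)) + 10446) = (-25388 + 37712)*((-180 - 36*5) + 10446) = 12324*((-180 - 180) + 10446) = 12324*(-360 + 10446) = 12324*10086 = 124299864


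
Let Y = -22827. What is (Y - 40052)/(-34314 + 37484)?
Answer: -62879/3170 ≈ -19.836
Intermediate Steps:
(Y - 40052)/(-34314 + 37484) = (-22827 - 40052)/(-34314 + 37484) = -62879/3170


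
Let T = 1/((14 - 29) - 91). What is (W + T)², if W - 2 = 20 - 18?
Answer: 178929/11236 ≈ 15.925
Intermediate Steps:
T = -1/106 (T = 1/(-15 - 91) = 1/(-106) = -1/106 ≈ -0.0094340)
W = 4 (W = 2 + (20 - 18) = 2 + 2 = 4)
(W + T)² = (4 - 1/106)² = (423/106)² = 178929/11236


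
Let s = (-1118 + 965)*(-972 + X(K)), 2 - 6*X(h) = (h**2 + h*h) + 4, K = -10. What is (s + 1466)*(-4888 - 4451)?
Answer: -1450654887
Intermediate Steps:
X(h) = -1/3 - h**2/3 (X(h) = 1/3 - ((h**2 + h*h) + 4)/6 = 1/3 - ((h**2 + h**2) + 4)/6 = 1/3 - (2*h**2 + 4)/6 = 1/3 - (4 + 2*h**2)/6 = 1/3 + (-2/3 - h**2/3) = -1/3 - h**2/3)
s = 153867 (s = (-1118 + 965)*(-972 + (-1/3 - 1/3*(-10)**2)) = -153*(-972 + (-1/3 - 1/3*100)) = -153*(-972 + (-1/3 - 100/3)) = -153*(-972 - 101/3) = -153*(-3017/3) = 153867)
(s + 1466)*(-4888 - 4451) = (153867 + 1466)*(-4888 - 4451) = 155333*(-9339) = -1450654887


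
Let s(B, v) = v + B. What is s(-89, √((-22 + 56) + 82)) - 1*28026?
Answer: -28115 + 2*√29 ≈ -28104.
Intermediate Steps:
s(B, v) = B + v
s(-89, √((-22 + 56) + 82)) - 1*28026 = (-89 + √((-22 + 56) + 82)) - 1*28026 = (-89 + √(34 + 82)) - 28026 = (-89 + √116) - 28026 = (-89 + 2*√29) - 28026 = -28115 + 2*√29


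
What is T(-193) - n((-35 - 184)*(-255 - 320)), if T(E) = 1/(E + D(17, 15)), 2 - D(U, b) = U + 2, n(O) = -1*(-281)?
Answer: -59011/210 ≈ -281.00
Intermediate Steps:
n(O) = 281
D(U, b) = -U (D(U, b) = 2 - (U + 2) = 2 - (2 + U) = 2 + (-2 - U) = -U)
T(E) = 1/(-17 + E) (T(E) = 1/(E - 1*17) = 1/(E - 17) = 1/(-17 + E))
T(-193) - n((-35 - 184)*(-255 - 320)) = 1/(-17 - 193) - 1*281 = 1/(-210) - 281 = -1/210 - 281 = -59011/210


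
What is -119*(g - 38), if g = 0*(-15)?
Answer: 4522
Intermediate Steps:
g = 0
-119*(g - 38) = -119*(0 - 38) = -119*(-38) = 4522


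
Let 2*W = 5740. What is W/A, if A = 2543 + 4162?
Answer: 574/1341 ≈ 0.42804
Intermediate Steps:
A = 6705
W = 2870 (W = (1/2)*5740 = 2870)
W/A = 2870/6705 = 2870*(1/6705) = 574/1341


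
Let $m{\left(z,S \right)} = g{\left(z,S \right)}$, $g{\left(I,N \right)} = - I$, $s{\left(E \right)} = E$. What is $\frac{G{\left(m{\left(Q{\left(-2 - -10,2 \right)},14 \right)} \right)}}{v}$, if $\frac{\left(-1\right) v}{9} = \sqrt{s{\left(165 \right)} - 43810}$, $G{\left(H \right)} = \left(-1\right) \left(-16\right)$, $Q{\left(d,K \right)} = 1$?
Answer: $\frac{16 i \sqrt{43645}}{392805} \approx 0.0085096 i$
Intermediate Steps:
$m{\left(z,S \right)} = - z$
$G{\left(H \right)} = 16$
$v = - 9 i \sqrt{43645}$ ($v = - 9 \sqrt{165 - 43810} = - 9 \sqrt{-43645} = - 9 i \sqrt{43645} \approx - 1880.2 i$)
$\frac{G{\left(m{\left(Q{\left(-2 - -10,2 \right)},14 \right)} \right)}}{v} = \frac{16}{\left(-9\right) i \sqrt{43645}} = 16 \frac{i \sqrt{43645}}{392805} = \frac{16 i \sqrt{43645}}{392805}$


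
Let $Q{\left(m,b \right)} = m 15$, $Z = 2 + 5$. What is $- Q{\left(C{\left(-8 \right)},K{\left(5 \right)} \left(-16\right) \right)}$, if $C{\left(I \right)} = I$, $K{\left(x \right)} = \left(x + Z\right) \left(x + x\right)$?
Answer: $120$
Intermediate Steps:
$Z = 7$
$K{\left(x \right)} = 2 x \left(7 + x\right)$ ($K{\left(x \right)} = \left(x + 7\right) \left(x + x\right) = \left(7 + x\right) 2 x = 2 x \left(7 + x\right)$)
$Q{\left(m,b \right)} = 15 m$
$- Q{\left(C{\left(-8 \right)},K{\left(5 \right)} \left(-16\right) \right)} = - 15 \left(-8\right) = \left(-1\right) \left(-120\right) = 120$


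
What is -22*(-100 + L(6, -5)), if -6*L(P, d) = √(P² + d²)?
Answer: 2200 + 11*√61/3 ≈ 2228.6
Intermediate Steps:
L(P, d) = -√(P² + d²)/6
-22*(-100 + L(6, -5)) = -22*(-100 - √(6² + (-5)²)/6) = -22*(-100 - √(36 + 25)/6) = -22*(-100 - √61/6) = 2200 + 11*√61/3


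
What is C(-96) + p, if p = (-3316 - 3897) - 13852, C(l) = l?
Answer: -21161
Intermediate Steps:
p = -21065 (p = -7213 - 13852 = -21065)
C(-96) + p = -96 - 21065 = -21161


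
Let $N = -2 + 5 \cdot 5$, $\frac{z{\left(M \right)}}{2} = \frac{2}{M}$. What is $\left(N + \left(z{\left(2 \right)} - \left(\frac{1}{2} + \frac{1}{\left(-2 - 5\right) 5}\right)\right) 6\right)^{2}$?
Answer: $\frac{1267876}{1225} \approx 1035.0$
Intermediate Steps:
$z{\left(M \right)} = \frac{4}{M}$ ($z{\left(M \right)} = 2 \frac{2}{M} = \frac{4}{M}$)
$N = 23$ ($N = -2 + 25 = 23$)
$\left(N + \left(z{\left(2 \right)} - \left(\frac{1}{2} + \frac{1}{\left(-2 - 5\right) 5}\right)\right) 6\right)^{2} = \left(23 + \left(\frac{4}{2} - \left(\frac{1}{2} + \frac{1}{\left(-2 - 5\right) 5}\right)\right) 6\right)^{2} = \left(23 + \left(4 \cdot \frac{1}{2} - \left(\frac{1}{2} + \frac{1}{\left(-7\right) 5}\right)\right) 6\right)^{2} = \left(23 + \left(2 - \frac{33}{70}\right) 6\right)^{2} = \left(23 + \frac{107}{70} \cdot 6\right)^{2} = \left(23 + \frac{321}{35}\right)^{2} = \left(\frac{1126}{35}\right)^{2} = \frac{1267876}{1225}$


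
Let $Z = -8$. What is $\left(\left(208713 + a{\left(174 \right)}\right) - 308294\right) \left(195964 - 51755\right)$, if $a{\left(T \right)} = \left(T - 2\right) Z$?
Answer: $-14558908013$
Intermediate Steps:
$a{\left(T \right)} = 16 - 8 T$ ($a{\left(T \right)} = \left(T - 2\right) \left(-8\right) = \left(-2 + T\right) \left(-8\right) = 16 - 8 T$)
$\left(\left(208713 + a{\left(174 \right)}\right) - 308294\right) \left(195964 - 51755\right) = \left(\left(208713 + \left(16 - 1392\right)\right) - 308294\right) \left(195964 - 51755\right) = \left(\left(208713 + \left(16 - 1392\right)\right) - 308294\right) 144209 = \left(\left(208713 - 1376\right) - 308294\right) 144209 = \left(207337 - 308294\right) 144209 = \left(-100957\right) 144209 = -14558908013$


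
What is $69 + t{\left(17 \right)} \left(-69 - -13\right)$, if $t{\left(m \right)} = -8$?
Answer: $517$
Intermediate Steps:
$69 + t{\left(17 \right)} \left(-69 - -13\right) = 69 - 8 \left(-69 - -13\right) = 69 - 8 \left(-69 + 13\right) = 69 - -448 = 69 + 448 = 517$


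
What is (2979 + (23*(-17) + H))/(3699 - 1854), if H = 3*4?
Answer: 520/369 ≈ 1.4092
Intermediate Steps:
H = 12
(2979 + (23*(-17) + H))/(3699 - 1854) = (2979 + (23*(-17) + 12))/(3699 - 1854) = (2979 + (-391 + 12))/1845 = (2979 - 379)*(1/1845) = 2600*(1/1845) = 520/369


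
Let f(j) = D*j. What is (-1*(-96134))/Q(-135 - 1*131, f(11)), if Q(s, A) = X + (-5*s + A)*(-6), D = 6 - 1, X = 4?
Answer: -48067/4153 ≈ -11.574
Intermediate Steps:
D = 5
f(j) = 5*j
Q(s, A) = 4 - 6*A + 30*s (Q(s, A) = 4 + (-5*s + A)*(-6) = 4 + (A - 5*s)*(-6) = 4 + (-6*A + 30*s) = 4 - 6*A + 30*s)
(-1*(-96134))/Q(-135 - 1*131, f(11)) = (-1*(-96134))/(4 - 30*11 + 30*(-135 - 1*131)) = 96134/(4 - 6*55 + 30*(-135 - 131)) = 96134/(4 - 330 + 30*(-266)) = 96134/(4 - 330 - 7980) = 96134/(-8306) = 96134*(-1/8306) = -48067/4153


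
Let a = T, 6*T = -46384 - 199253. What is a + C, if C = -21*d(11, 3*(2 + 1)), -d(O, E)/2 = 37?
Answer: -78771/2 ≈ -39386.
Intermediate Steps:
d(O, E) = -74 (d(O, E) = -2*37 = -74)
T = -81879/2 (T = (-46384 - 199253)/6 = (⅙)*(-245637) = -81879/2 ≈ -40940.)
a = -81879/2 ≈ -40940.
C = 1554 (C = -21*(-74) = 1554)
a + C = -81879/2 + 1554 = -78771/2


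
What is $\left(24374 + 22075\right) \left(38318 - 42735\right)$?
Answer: $-205165233$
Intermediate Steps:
$\left(24374 + 22075\right) \left(38318 - 42735\right) = 46449 \left(-4417\right) = -205165233$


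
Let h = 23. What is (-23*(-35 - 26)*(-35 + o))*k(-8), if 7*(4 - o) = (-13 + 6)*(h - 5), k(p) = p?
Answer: 145912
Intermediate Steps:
o = 22 (o = 4 - (-13 + 6)*(23 - 5)/7 = 4 - (-1)*18 = 4 - ⅐*(-126) = 4 + 18 = 22)
(-23*(-35 - 26)*(-35 + o))*k(-8) = -23*(-35 - 26)*(-35 + 22)*(-8) = -(-1403)*(-13)*(-8) = -23*793*(-8) = -18239*(-8) = 145912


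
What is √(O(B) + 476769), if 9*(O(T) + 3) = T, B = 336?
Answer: √4291230/3 ≈ 690.51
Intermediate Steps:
O(T) = -3 + T/9
√(O(B) + 476769) = √((-3 + (⅑)*336) + 476769) = √((-3 + 112/3) + 476769) = √(103/3 + 476769) = √(1430410/3) = √4291230/3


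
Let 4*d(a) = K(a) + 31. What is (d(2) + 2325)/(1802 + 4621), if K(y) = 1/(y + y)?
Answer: 37325/102768 ≈ 0.36320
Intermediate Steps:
K(y) = 1/(2*y)
d(a) = 31/4 + 1/(8*a) (d(a) = (1/(2*a) + 31)/4 = (31 + 1/(2*a))/4 = 31/4 + 1/(8*a))
(d(2) + 2325)/(1802 + 4621) = ((⅛)*(1 + 62*2)/2 + 2325)/(1802 + 4621) = ((⅛)*(½)*(1 + 124) + 2325)/6423 = ((⅛)*(½)*125 + 2325)*(1/6423) = (125/16 + 2325)*(1/6423) = (37325/16)*(1/6423) = 37325/102768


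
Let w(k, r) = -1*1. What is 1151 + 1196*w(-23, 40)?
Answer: -45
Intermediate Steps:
w(k, r) = -1
1151 + 1196*w(-23, 40) = 1151 + 1196*(-1) = 1151 - 1196 = -45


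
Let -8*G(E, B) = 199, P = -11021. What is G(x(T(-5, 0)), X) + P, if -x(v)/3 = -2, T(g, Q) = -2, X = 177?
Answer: -88367/8 ≈ -11046.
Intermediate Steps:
x(v) = 6 (x(v) = -3*(-2) = 6)
G(E, B) = -199/8 (G(E, B) = -⅛*199 = -199/8)
G(x(T(-5, 0)), X) + P = -199/8 - 11021 = -88367/8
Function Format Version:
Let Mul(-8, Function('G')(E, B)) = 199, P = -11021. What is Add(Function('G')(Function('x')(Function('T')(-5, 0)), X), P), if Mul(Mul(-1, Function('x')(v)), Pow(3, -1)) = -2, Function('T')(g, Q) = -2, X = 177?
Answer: Rational(-88367, 8) ≈ -11046.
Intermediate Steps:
Function('x')(v) = 6 (Function('x')(v) = Mul(-3, -2) = 6)
Function('G')(E, B) = Rational(-199, 8) (Function('G')(E, B) = Mul(Rational(-1, 8), 199) = Rational(-199, 8))
Add(Function('G')(Function('x')(Function('T')(-5, 0)), X), P) = Add(Rational(-199, 8), -11021) = Rational(-88367, 8)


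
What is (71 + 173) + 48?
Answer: 292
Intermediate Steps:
(71 + 173) + 48 = 244 + 48 = 292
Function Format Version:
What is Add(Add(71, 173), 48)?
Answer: 292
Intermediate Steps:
Add(Add(71, 173), 48) = Add(244, 48) = 292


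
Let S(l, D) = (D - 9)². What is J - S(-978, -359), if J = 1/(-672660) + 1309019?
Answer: 789430412699/672660 ≈ 1.1736e+6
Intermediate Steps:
J = 880524720539/672660 (J = -1/672660 + 1309019 = 880524720539/672660 ≈ 1.3090e+6)
S(l, D) = (-9 + D)²
J - S(-978, -359) = 880524720539/672660 - (-9 - 359)² = 880524720539/672660 - 1*(-368)² = 880524720539/672660 - 1*135424 = 880524720539/672660 - 135424 = 789430412699/672660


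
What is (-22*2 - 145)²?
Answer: 35721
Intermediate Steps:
(-22*2 - 145)² = (-44 - 145)² = (-189)² = 35721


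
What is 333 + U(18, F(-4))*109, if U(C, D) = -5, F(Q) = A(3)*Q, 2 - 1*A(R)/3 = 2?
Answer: -212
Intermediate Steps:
A(R) = 0 (A(R) = 6 - 3*2 = 6 - 6 = 0)
F(Q) = 0 (F(Q) = 0*Q = 0)
333 + U(18, F(-4))*109 = 333 - 5*109 = 333 - 545 = -212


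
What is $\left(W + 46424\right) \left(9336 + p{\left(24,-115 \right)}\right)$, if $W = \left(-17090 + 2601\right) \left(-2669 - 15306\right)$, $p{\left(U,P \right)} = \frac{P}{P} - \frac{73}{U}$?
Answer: $\frac{19450938622995}{8} \approx 2.4314 \cdot 10^{12}$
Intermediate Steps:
$p{\left(U,P \right)} = 1 - \frac{73}{U}$
$W = 260439775$ ($W = \left(-14489\right) \left(-17975\right) = 260439775$)
$\left(W + 46424\right) \left(9336 + p{\left(24,-115 \right)}\right) = \left(260439775 + 46424\right) \left(9336 + \frac{-73 + 24}{24}\right) = 260486199 \left(9336 + \frac{1}{24} \left(-49\right)\right) = 260486199 \left(9336 - \frac{49}{24}\right) = 260486199 \cdot \frac{224015}{24} = \frac{19450938622995}{8}$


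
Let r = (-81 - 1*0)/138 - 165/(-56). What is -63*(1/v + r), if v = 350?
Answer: -684603/4600 ≈ -148.83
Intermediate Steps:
r = 3039/1288 (r = (-81 + 0)*(1/138) - 165*(-1/56) = -81*1/138 + 165/56 = -27/46 + 165/56 = 3039/1288 ≈ 2.3595)
-63*(1/v + r) = -63*(1/350 + 3039/1288) = -63*76067/32200 = -684603/4600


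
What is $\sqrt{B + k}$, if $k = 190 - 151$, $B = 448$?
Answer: $\sqrt{487} \approx 22.068$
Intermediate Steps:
$k = 39$ ($k = 190 - 151 = 39$)
$\sqrt{B + k} = \sqrt{448 + 39} = \sqrt{487}$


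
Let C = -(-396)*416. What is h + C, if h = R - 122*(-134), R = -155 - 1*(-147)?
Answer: 181076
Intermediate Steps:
R = -8 (R = -155 + 147 = -8)
C = 164736 (C = -12*(-13728) = 164736)
h = 16340 (h = -8 - 122*(-134) = -8 + 16348 = 16340)
h + C = 16340 + 164736 = 181076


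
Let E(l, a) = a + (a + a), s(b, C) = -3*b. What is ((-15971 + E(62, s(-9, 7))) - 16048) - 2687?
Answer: -34625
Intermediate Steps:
E(l, a) = 3*a (E(l, a) = a + 2*a = 3*a)
((-15971 + E(62, s(-9, 7))) - 16048) - 2687 = ((-15971 + 3*(-3*(-9))) - 16048) - 2687 = ((-15971 + 3*27) - 16048) - 2687 = ((-15971 + 81) - 16048) - 2687 = (-15890 - 16048) - 2687 = -31938 - 2687 = -34625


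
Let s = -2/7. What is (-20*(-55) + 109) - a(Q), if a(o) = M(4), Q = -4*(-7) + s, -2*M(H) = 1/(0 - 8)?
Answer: 19343/16 ≈ 1208.9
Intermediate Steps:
s = -2/7 (s = -2*1/7 = -2/7 ≈ -0.28571)
M(H) = 1/16 (M(H) = -1/(2*(0 - 8)) = -1/2/(-8) = -1/2*(-1/8) = 1/16)
Q = 194/7 (Q = -4*(-7) - 2/7 = 28 - 2/7 = 194/7 ≈ 27.714)
a(o) = 1/16
(-20*(-55) + 109) - a(Q) = (-20*(-55) + 109) - 1*1/16 = (1100 + 109) - 1/16 = 1209 - 1/16 = 19343/16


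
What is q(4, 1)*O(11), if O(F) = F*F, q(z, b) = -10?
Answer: -1210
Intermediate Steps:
O(F) = F**2
q(4, 1)*O(11) = -10*11**2 = -10*121 = -1210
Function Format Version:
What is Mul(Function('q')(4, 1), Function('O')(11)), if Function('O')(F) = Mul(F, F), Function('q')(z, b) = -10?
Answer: -1210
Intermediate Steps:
Function('O')(F) = Pow(F, 2)
Mul(Function('q')(4, 1), Function('O')(11)) = Mul(-10, Pow(11, 2)) = Mul(-10, 121) = -1210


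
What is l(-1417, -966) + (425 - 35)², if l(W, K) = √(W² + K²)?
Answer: 152100 + √2941045 ≈ 1.5382e+5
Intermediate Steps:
l(W, K) = √(K² + W²)
l(-1417, -966) + (425 - 35)² = √((-966)² + (-1417)²) + (425 - 35)² = √(933156 + 2007889) + 390² = √2941045 + 152100 = 152100 + √2941045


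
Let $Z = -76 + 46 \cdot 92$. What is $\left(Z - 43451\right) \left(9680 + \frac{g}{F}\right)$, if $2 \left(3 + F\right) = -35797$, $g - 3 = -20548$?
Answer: $- \frac{13620202238350}{35803} \approx -3.8042 \cdot 10^{8}$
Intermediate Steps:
$g = -20545$ ($g = 3 - 20548 = -20545$)
$F = - \frac{35803}{2}$ ($F = -3 + \frac{1}{2} \left(-35797\right) = -3 - \frac{35797}{2} = - \frac{35803}{2} \approx -17902.0$)
$Z = 4156$ ($Z = -76 + 4232 = 4156$)
$\left(Z - 43451\right) \left(9680 + \frac{g}{F}\right) = \left(4156 - 43451\right) \left(9680 - \frac{20545}{- \frac{35803}{2}}\right) = - 39295 \left(9680 - - \frac{41090}{35803}\right) = - 39295 \left(9680 + \frac{41090}{35803}\right) = \left(-39295\right) \frac{346614130}{35803} = - \frac{13620202238350}{35803}$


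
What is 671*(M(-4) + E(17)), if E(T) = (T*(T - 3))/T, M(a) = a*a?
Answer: 20130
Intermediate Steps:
M(a) = a**2
E(T) = -3 + T (E(T) = (T*(-3 + T))/T = -3 + T)
671*(M(-4) + E(17)) = 671*((-4)**2 + (-3 + 17)) = 671*(16 + 14) = 671*30 = 20130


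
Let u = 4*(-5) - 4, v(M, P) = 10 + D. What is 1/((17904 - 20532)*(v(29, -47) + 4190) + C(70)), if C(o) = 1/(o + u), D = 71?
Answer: -46/516312647 ≈ -8.9093e-8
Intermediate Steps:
v(M, P) = 81 (v(M, P) = 10 + 71 = 81)
u = -24 (u = -20 - 4 = -24)
C(o) = 1/(-24 + o) (C(o) = 1/(o - 24) = 1/(-24 + o))
1/((17904 - 20532)*(v(29, -47) + 4190) + C(70)) = 1/((17904 - 20532)*(81 + 4190) + 1/(-24 + 70)) = 1/(-2628*4271 + 1/46) = 1/(-11224188 + 1/46) = 1/(-516312647/46) = -46/516312647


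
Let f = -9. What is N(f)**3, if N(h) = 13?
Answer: 2197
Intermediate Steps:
N(f)**3 = 13**3 = 2197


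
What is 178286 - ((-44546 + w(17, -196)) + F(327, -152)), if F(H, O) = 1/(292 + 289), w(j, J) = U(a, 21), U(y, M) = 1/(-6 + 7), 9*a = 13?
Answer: 129464810/581 ≈ 2.2283e+5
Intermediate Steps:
a = 13/9 (a = (⅑)*13 = 13/9 ≈ 1.4444)
U(y, M) = 1 (U(y, M) = 1/1 = 1)
w(j, J) = 1
F(H, O) = 1/581
178286 - ((-44546 + w(17, -196)) + F(327, -152)) = 178286 - ((-44546 + 1) + 1/581) = 178286 - (-44545 + 1/581) = 178286 - 1*(-25880644/581) = 178286 + 25880644/581 = 129464810/581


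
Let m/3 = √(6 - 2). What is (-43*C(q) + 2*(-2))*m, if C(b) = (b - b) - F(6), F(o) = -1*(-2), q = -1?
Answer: 492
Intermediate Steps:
F(o) = 2
C(b) = -2 (C(b) = (b - b) - 1*2 = 0 - 2 = -2)
m = 6 (m = 3*√(6 - 2) = 3*√4 = 3*2 = 6)
(-43*C(q) + 2*(-2))*m = (-43*(-2) + 2*(-2))*6 = (86 - 4)*6 = 82*6 = 492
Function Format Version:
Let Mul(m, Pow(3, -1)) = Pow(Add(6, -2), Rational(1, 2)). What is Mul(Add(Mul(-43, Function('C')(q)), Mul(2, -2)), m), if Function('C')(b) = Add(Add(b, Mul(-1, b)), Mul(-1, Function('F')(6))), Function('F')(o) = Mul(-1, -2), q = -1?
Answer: 492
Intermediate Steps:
Function('F')(o) = 2
Function('C')(b) = -2 (Function('C')(b) = Add(Add(b, Mul(-1, b)), Mul(-1, 2)) = Add(0, -2) = -2)
m = 6 (m = Mul(3, Pow(Add(6, -2), Rational(1, 2))) = Mul(3, Pow(4, Rational(1, 2))) = Mul(3, 2) = 6)
Mul(Add(Mul(-43, Function('C')(q)), Mul(2, -2)), m) = Mul(Add(Mul(-43, -2), Mul(2, -2)), 6) = Mul(Add(86, -4), 6) = Mul(82, 6) = 492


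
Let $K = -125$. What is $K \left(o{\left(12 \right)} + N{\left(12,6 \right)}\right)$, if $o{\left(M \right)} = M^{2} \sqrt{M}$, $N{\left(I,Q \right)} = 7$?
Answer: $-875 - 36000 \sqrt{3} \approx -63229.0$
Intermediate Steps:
$o{\left(M \right)} = M^{\frac{5}{2}}$
$K \left(o{\left(12 \right)} + N{\left(12,6 \right)}\right) = - 125 \left(12^{\frac{5}{2}} + 7\right) = - 125 \left(288 \sqrt{3} + 7\right) = - 125 \left(7 + 288 \sqrt{3}\right) = -875 - 36000 \sqrt{3}$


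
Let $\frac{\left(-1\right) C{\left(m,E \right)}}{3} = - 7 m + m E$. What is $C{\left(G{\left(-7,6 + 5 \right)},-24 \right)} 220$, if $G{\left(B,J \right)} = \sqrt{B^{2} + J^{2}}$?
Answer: $20460 \sqrt{170} \approx 2.6677 \cdot 10^{5}$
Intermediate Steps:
$C{\left(m,E \right)} = 21 m - 3 E m$ ($C{\left(m,E \right)} = - 3 \left(- 7 m + m E\right) = - 3 \left(- 7 m + E m\right) = 21 m - 3 E m$)
$C{\left(G{\left(-7,6 + 5 \right)},-24 \right)} 220 = 3 \sqrt{\left(-7\right)^{2} + \left(6 + 5\right)^{2}} \left(7 - -24\right) 220 = 3 \sqrt{49 + 11^{2}} \left(7 + 24\right) 220 = 3 \sqrt{49 + 121} \cdot 31 \cdot 220 = 3 \sqrt{170} \cdot 31 \cdot 220 = 93 \sqrt{170} \cdot 220 = 20460 \sqrt{170}$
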